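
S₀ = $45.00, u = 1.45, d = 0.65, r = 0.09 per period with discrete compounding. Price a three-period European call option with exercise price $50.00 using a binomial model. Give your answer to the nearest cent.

$14.83

Risk-neutral probability p = (1 + 0.09 − 0.65)/(1.45 − 0.65) = 0.4400/0.8000 = 0.5500
Terminal stock prices: S_uuu = 137.2, S_uud = 61.5, S_udd = 27.57, S_ddd = 12.36
Terminal payoffs (S − K): max(87.19, 0) = 87.19, max(11.5, 0) = 11.5, max(-22.43, 0) = 0, max(-37.64, 0) = 0
Node uu (S = 94.61): V_uu = 1/1.09·[0.5500·87.1881 + 0.4500·11.4981] = 48.7409
Node ud (S = 42.41): V_ud = 1/1.09·[0.5500·11.4981 + 0.4500·0.0000] = 5.8018
Node dd (S = 19.01): V_dd = 1/1.09·[0.5500·0.0000 + 0.4500·0.0000] = 0.0000
Node u (S = 65.25): V_u = 1/1.09·[0.5500·48.7409 + 0.4500·5.8018] = 26.9893
Node d (S = 29.25): V_d = 1/1.09·[0.5500·5.8018 + 0.4500·0.0000] = 2.9275
Node 0 (S = 45): V_0 = 1/1.09·[0.5500·26.9893 + 0.4500·2.9275] = 14.8271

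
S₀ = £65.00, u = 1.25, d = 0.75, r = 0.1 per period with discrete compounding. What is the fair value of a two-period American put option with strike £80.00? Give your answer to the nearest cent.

£15.00

Risk-neutral probability p = (1 + 0.1 − 0.75)/(1.25 − 0.75) = 0.3500/0.5000 = 0.7000
Terminal stock prices: S_uu = 101.6, S_ud = 60.94, S_dd = 36.56
Terminal payoffs (K − S): max(-21.56, 0) = 0, max(19.06, 0) = 19.06, max(43.44, 0) = 43.44
Node u (S = 81.25): continuation = 1/1.1·[0.7000·0.0000 + 0.3000·19.0625] = 5.1989; exercise value = 0.0000 ≤ continuation, so V_u = 5.1989
Node d (S = 48.75): continuation = 1/1.1·[0.7000·19.0625 + 0.3000·43.4375] = 23.9773; exercise value = 31.2500 > continuation, so V_d = 31.2500 (exercise)
Node 0 (S = 65): continuation = 1/1.1·[0.7000·5.1989 + 0.3000·31.2500] = 11.8311; exercise value = 15.0000 > continuation, so V_0 = 15.0000 (exercise)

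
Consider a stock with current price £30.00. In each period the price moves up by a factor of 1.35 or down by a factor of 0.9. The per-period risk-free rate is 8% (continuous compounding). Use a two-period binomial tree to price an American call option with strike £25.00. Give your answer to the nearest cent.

£8.91

Risk-neutral probability p = (e^0.08 − 0.9)/(1.35 − 0.9) = 0.1833/0.4500 = 0.4073
Terminal stock prices: S_uu = 54.68, S_ud = 36.45, S_dd = 24.3
Terminal payoffs (S − K): max(29.68, 0) = 29.68, max(11.45, 0) = 11.45, max(-0.7, 0) = 0
Node u (S = 40.5): continuation = e^(−0.08)·[0.4073·29.6750 + 0.5927·11.4500] = 17.4221; exercise value = 15.5000 ≤ continuation, so V_u = 17.4221
Node d (S = 27): continuation = e^(−0.08)·[0.4073·11.4500 + 0.5927·0.0000] = 4.3051; exercise value = 2.0000 ≤ continuation, so V_d = 4.3051
Node 0 (S = 30): continuation = e^(−0.08)·[0.4073·17.4221 + 0.5927·4.3051] = 8.9059; exercise value = 5.0000 ≤ continuation, so V_0 = 8.9059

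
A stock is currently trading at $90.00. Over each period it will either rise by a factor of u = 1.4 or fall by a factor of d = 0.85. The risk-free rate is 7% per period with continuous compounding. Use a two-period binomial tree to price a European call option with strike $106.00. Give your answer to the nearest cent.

$10.48

Risk-neutral probability p = (e^0.07 − 0.85)/(1.4 − 0.85) = 0.2225/0.5500 = 0.4046
Terminal stock prices: S_uu = 176.4, S_ud = 107.1, S_dd = 65.02
Terminal payoffs (S − K): max(70.4, 0) = 70.4, max(1.1, 0) = 1.1, max(-40.98, 0) = 0
Node u (S = 126): V_u = e^(−0.07)·[0.4046·70.4000 + 0.5954·1.1000] = 27.1663
Node d (S = 76.5): V_d = e^(−0.07)·[0.4046·1.1000 + 0.5954·0.0000] = 0.4149
Node 0 (S = 90): V_0 = e^(−0.07)·[0.4046·27.1663 + 0.5954·0.4149] = 10.4777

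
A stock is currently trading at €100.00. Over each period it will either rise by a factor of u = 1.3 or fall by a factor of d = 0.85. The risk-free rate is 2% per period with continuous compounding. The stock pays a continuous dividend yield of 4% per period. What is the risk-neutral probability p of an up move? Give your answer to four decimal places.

p = 0.2893

Per-period risk-free factor R = e^0.02 = 1.0202; dividend-adjusted growth = e^(0.02−0.04) = 0.9802.
Risk-neutral probability p = (0.9802 − 0.85)/(1.3 − 0.85) = 0.1302/0.4500 = 0.2893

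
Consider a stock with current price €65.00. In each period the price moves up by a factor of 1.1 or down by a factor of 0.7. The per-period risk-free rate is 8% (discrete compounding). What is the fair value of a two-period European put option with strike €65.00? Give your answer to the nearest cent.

€1.29

Risk-neutral probability p = (1 + 0.08 − 0.7)/(1.1 − 0.7) = 0.3800/0.4000 = 0.9500
Terminal stock prices: S_uu = 78.65, S_ud = 50.05, S_dd = 31.85
Terminal payoffs (K − S): max(-13.65, 0) = 0, max(14.95, 0) = 14.95, max(33.15, 0) = 33.15
Node u (S = 71.5): V_u = 1/1.08·[0.9500·0.0000 + 0.0500·14.9500] = 0.6921
Node d (S = 45.5): V_d = 1/1.08·[0.9500·14.9500 + 0.0500·33.1500] = 14.6852
Node 0 (S = 65): V_0 = 1/1.08·[0.9500·0.6921 + 0.0500·14.6852] = 1.2887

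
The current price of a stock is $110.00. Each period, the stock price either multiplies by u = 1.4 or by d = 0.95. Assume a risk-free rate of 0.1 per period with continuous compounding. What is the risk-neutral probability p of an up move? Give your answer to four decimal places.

Risk-neutral probability p = (e^0.1 − 0.95)/(1.4 − 0.95) = 0.1552/0.4500 = 0.3448

p = 0.3448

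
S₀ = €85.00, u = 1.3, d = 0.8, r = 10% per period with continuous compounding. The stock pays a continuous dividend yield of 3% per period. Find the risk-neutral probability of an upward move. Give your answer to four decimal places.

Per-period risk-free factor R = e^0.1 = 1.1052; dividend-adjusted growth = e^(0.1−0.03) = 1.0725.
Risk-neutral probability p = (1.0725 − 0.8)/(1.3 − 0.8) = 0.2725/0.5000 = 0.5450

p = 0.5450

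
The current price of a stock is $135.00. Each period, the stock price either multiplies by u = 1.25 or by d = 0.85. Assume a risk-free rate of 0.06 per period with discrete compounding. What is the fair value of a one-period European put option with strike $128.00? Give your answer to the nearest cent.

$5.94

Risk-neutral probability p = (1 + 0.06 − 0.85)/(1.25 − 0.85) = 0.2100/0.4000 = 0.5250
Terminal stock prices: S_u = 168.8, S_d = 114.8
Terminal payoffs (K − S): max(-40.75, 0) = 0, max(13.25, 0) = 13.25
Node 0 (S = 135): V_0 = 1/1.06·[0.5250·0.0000 + 0.4750·13.2500] = 5.9375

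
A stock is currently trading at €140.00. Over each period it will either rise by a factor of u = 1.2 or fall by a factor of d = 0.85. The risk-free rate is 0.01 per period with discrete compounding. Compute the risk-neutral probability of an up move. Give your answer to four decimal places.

Risk-neutral probability p = (1 + 0.01 − 0.85)/(1.2 − 0.85) = 0.1600/0.3500 = 0.4571

p = 0.4571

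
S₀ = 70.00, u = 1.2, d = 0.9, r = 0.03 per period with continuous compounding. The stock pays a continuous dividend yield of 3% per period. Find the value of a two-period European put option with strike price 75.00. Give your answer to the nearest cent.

7.66

Per-period risk-free factor R = e^0.03 = 1.0305; dividend-adjusted growth = e^(0.03−0.03) = 1.0000.
Risk-neutral probability p = (1.0000 − 0.9)/(1.2 − 0.9) = 0.1000/0.3000 = 0.3333
Terminal stock prices: S_uu = 100.8, S_ud = 75.6, S_dd = 56.7
Terminal payoffs (K − S): max(-25.8, 0) = 0, max(-0.6, 0) = 0, max(18.3, 0) = 18.3
Node u (S = 84): V_u = e^(−0.03)·[0.3333·0.0000 + 0.6667·0.0000] = 0.0000
Node d (S = 63): V_d = e^(−0.03)·[0.3333·0.0000 + 0.6667·18.3000] = 11.8394
Node 0 (S = 70): V_0 = e^(−0.03)·[0.3333·0.0000 + 0.6667·11.8394] = 7.6597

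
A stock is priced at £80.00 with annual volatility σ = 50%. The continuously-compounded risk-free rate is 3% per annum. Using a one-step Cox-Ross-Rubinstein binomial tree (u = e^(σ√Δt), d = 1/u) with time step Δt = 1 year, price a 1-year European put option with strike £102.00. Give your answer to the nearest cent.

£30.79

CRR parameters: u = e^(σ√Δt) = e^(0.5·√1) = 1.6487, d = 1/u = 0.6065
Per-period rate: rΔt = 0.03·1 = 0.03, so R = e^0.03 = 1.0305
Risk-neutral probability p = (e^0.03 − 0.6065)/(1.6487 − 0.6065) = 0.4239/1.0422 = 0.4068
Terminal stock prices: S_u = 131.9, S_d = 48.52
Terminal payoffs (K − S): max(-29.9, 0) = 0, max(53.48, 0) = 53.48
Node 0 (S = 80): V_0 = e^(−0.03)·[0.4068·0.0000 + 0.5932·53.4775] = 30.7873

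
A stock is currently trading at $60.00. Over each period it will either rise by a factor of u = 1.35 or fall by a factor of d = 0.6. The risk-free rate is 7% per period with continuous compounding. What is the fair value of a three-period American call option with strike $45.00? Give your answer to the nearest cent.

$28.16

Risk-neutral probability p = (e^0.07 − 0.6)/(1.35 − 0.6) = 0.4725/0.7500 = 0.6300
Terminal stock prices: S_uuu = 147.6, S_uud = 65.61, S_udd = 29.16, S_ddd = 12.96
Terminal payoffs (S − K): max(102.6, 0) = 102.6, max(20.61, 0) = 20.61, max(-15.84, 0) = 0, max(-32.04, 0) = 0
Node uu (S = 109.4): continuation = e^(−0.07)·[0.6300·102.6225 + 0.3700·20.6100] = 67.3923; exercise value = 64.3500 ≤ continuation, so V_uu = 67.3923
Node ud (S = 48.6): continuation = e^(−0.07)·[0.6300·20.6100 + 0.3700·0.0000] = 12.1067; exercise value = 3.6000 ≤ continuation, so V_ud = 12.1067
Node dd (S = 21.6): continuation = e^(−0.07)·[0.6300·0.0000 + 0.3700·0.0000] = 0.0000; exercise value = 0.0000 ≤ continuation, so V_dd = 0.0000
Node u (S = 81): continuation = e^(−0.07)·[0.6300·67.3923 + 0.3700·12.1067] = 43.7640; exercise value = 36.0000 ≤ continuation, so V_u = 43.7640
Node d (S = 36): continuation = e^(−0.07)·[0.6300·12.1067 + 0.3700·0.0000] = 7.1117; exercise value = 0.0000 ≤ continuation, so V_d = 7.1117
Node 0 (S = 60): continuation = e^(−0.07)·[0.6300·43.7640 + 0.3700·7.1117] = 28.1611; exercise value = 15.0000 ≤ continuation, so V_0 = 28.1611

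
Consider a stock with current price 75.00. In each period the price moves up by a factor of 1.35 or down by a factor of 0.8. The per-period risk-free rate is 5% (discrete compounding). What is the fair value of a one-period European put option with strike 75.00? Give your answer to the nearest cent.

Risk-neutral probability p = (1 + 0.05 − 0.8)/(1.35 − 0.8) = 0.2500/0.5500 = 0.4545
Terminal stock prices: S_u = 101.2, S_d = 60
Terminal payoffs (K − S): max(-26.25, 0) = 0, max(15, 0) = 15
Node 0 (S = 75): V_0 = 1/1.05·[0.4545·0.0000 + 0.5455·15.0000] = 7.7922

7.79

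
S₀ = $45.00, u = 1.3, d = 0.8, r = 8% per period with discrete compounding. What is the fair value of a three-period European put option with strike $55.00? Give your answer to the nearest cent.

Risk-neutral probability p = (1 + 0.08 − 0.8)/(1.3 − 0.8) = 0.2800/0.5000 = 0.5600
Terminal stock prices: S_uuu = 98.87, S_uud = 60.84, S_udd = 37.44, S_ddd = 23.04
Terminal payoffs (K − S): max(-43.87, 0) = 0, max(-5.84, 0) = 0, max(17.56, 0) = 17.56, max(31.96, 0) = 31.96
Node uu (S = 76.05): V_uu = 1/1.08·[0.5600·0.0000 + 0.4400·0.0000] = 0.0000
Node ud (S = 46.8): V_ud = 1/1.08·[0.5600·0.0000 + 0.4400·17.5600] = 7.1541
Node dd (S = 28.8): V_dd = 1/1.08·[0.5600·17.5600 + 0.4400·31.9600] = 22.1259
Node u (S = 58.5): V_u = 1/1.08·[0.5600·0.0000 + 0.4400·7.1541] = 2.9146
Node d (S = 36): V_d = 1/1.08·[0.5600·7.1541 + 0.4400·22.1259] = 12.7238
Node 0 (S = 45): V_0 = 1/1.08·[0.5600·2.9146 + 0.4400·12.7238] = 6.6951

$6.70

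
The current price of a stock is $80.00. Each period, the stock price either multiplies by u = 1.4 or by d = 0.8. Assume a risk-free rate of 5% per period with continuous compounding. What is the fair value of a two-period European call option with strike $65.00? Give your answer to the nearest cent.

Risk-neutral probability p = (e^0.05 − 0.8)/(1.4 − 0.8) = 0.2513/0.6000 = 0.4188
Terminal stock prices: S_uu = 156.8, S_ud = 89.6, S_dd = 51.2
Terminal payoffs (S − K): max(91.8, 0) = 91.8, max(24.6, 0) = 24.6, max(-13.8, 0) = 0
Node u (S = 112): V_u = e^(−0.05)·[0.4188·91.8000 + 0.5812·24.6000] = 50.1701
Node d (S = 64): V_d = e^(−0.05)·[0.4188·24.6000 + 0.5812·0.0000] = 9.7997
Node 0 (S = 80): V_0 = e^(−0.05)·[0.4188·50.1701 + 0.5812·9.7997] = 25.4037

$25.40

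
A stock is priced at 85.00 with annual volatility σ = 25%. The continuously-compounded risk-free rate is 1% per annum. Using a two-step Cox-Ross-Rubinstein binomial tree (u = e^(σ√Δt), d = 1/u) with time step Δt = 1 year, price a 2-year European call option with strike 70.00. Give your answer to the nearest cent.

CRR parameters: u = e^(σ√Δt) = e^(0.25·√1) = 1.2840, d = 1/u = 0.7788
Per-period rate: rΔt = 0.01·1 = 0.01, so R = e^0.01 = 1.0101
Risk-neutral probability p = (e^0.01 − 0.7788)/(1.2840 − 0.7788) = 0.2312/0.5052 = 0.4577
Terminal stock prices: S_uu = 140.1, S_ud = 85, S_dd = 51.56
Terminal payoffs (S − K): max(70.14, 0) = 70.14, max(15, 0) = 15, max(-18.44, 0) = 0
Node u (S = 109.1): V_u = e^(−0.01)·[0.4577·70.1413 + 0.5423·15.0000] = 39.8387
Node d (S = 66.2): V_d = e^(−0.01)·[0.4577·15.0000 + 0.5423·0.0000] = 6.7974
Node 0 (S = 85): V_0 = e^(−0.01)·[0.4577·39.8387 + 0.5423·6.7974] = 21.7028

21.70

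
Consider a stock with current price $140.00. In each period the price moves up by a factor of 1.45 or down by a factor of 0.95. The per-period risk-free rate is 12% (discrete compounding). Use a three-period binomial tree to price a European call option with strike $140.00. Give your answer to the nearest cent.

Risk-neutral probability p = (1 + 0.12 − 0.95)/(1.45 − 0.95) = 0.1700/0.5000 = 0.3400
Terminal stock prices: S_uuu = 426.8, S_uud = 279.6, S_udd = 183.2, S_ddd = 120
Terminal payoffs (S − K): max(286.8, 0) = 286.8, max(139.6, 0) = 139.6, max(43.21, 0) = 43.21, max(-19.97, 0) = 0
Node uu (S = 294.4): V_uu = 1/1.12·[0.3400·286.8075 + 0.6600·139.6325] = 169.3500
Node ud (S = 192.8): V_ud = 1/1.12·[0.3400·139.6325 + 0.6600·43.2075] = 67.8500
Node dd (S = 126.3): V_dd = 1/1.12·[0.3400·43.2075 + 0.6600·0.0000] = 13.1166
Node u (S = 203): V_u = 1/1.12·[0.3400·169.3500 + 0.6600·67.8500] = 91.3929
Node d (S = 133): V_d = 1/1.12·[0.3400·67.8500 + 0.6600·13.1166] = 28.3267
Node 0 (S = 140): V_0 = 1/1.12·[0.3400·91.3929 + 0.6600·28.3267] = 44.4368

$44.44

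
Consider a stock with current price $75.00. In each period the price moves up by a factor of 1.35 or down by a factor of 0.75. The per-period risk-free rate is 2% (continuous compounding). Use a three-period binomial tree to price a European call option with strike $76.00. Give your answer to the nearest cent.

$17.69

Risk-neutral probability p = (e^0.02 − 0.75)/(1.35 − 0.75) = 0.2702/0.6000 = 0.4503
Terminal stock prices: S_uuu = 184.5, S_uud = 102.5, S_udd = 56.95, S_ddd = 31.64
Terminal payoffs (S − K): max(108.5, 0) = 108.5, max(26.52, 0) = 26.52, max(-19.05, 0) = 0, max(-44.36, 0) = 0
Node uu (S = 136.7): V_uu = e^(−0.02)·[0.4503·108.5281 + 0.5497·26.5156] = 62.1924
Node ud (S = 75.94): V_ud = e^(−0.02)·[0.4503·26.5156 + 0.5497·0.0000] = 11.7045
Node dd (S = 42.19): V_dd = e^(−0.02)·[0.4503·0.0000 + 0.5497·0.0000] = 0.0000
Node u (S = 101.2): V_u = e^(−0.02)·[0.4503·62.1924 + 0.5497·11.7045] = 33.7590
Node d (S = 56.25): V_d = e^(−0.02)·[0.4503·11.7045 + 0.5497·0.0000] = 5.1666
Node 0 (S = 75): V_0 = e^(−0.02)·[0.4503·33.7590 + 0.5497·5.1666] = 17.6855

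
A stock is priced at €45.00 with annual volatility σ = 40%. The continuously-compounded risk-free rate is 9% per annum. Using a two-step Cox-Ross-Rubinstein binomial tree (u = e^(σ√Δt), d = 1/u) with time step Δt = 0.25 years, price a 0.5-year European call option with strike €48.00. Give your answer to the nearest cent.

€4.70

CRR parameters: u = e^(σ√Δt) = e^(0.4·√0.25) = 1.2214, d = 1/u = 0.8187
Per-period rate: rΔt = 0.09·0.25 = 0.0225, so R = e^0.0225 = 1.0228
Risk-neutral probability p = (e^0.0225 − 0.8187)/(1.2214 − 0.8187) = 0.2040/0.4027 = 0.5067
Terminal stock prices: S_uu = 67.13, S_ud = 45, S_dd = 30.16
Terminal payoffs (S − K): max(19.13, 0) = 19.13, max(-3, 0) = 0, max(-17.84, 0) = 0
Node u (S = 54.96): V_u = e^(−0.0225)·[0.5067·19.1321 + 0.4933·0.0000] = 9.4781
Node d (S = 36.84): V_d = e^(−0.0225)·[0.5067·0.0000 + 0.4933·0.0000] = 0.0000
Node 0 (S = 45): V_0 = e^(−0.0225)·[0.5067·9.4781 + 0.4933·0.0000] = 4.6955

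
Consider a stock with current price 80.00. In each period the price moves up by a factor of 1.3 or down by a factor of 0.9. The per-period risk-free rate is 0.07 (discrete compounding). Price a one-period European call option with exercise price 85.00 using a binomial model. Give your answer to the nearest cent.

7.55

Risk-neutral probability p = (1 + 0.07 − 0.9)/(1.3 − 0.9) = 0.1700/0.4000 = 0.4250
Terminal stock prices: S_u = 104, S_d = 72
Terminal payoffs (S − K): max(19, 0) = 19, max(-13, 0) = 0
Node 0 (S = 80): V_0 = 1/1.07·[0.4250·19.0000 + 0.5750·0.0000] = 7.5467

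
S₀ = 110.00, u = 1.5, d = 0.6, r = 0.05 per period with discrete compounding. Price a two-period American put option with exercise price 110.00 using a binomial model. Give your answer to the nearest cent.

Risk-neutral probability p = (1 + 0.05 − 0.6)/(1.5 − 0.6) = 0.4500/0.9000 = 0.5000
Terminal stock prices: S_uu = 247.5, S_ud = 99, S_dd = 39.6
Terminal payoffs (K − S): max(-137.5, 0) = 0, max(11, 0) = 11, max(70.4, 0) = 70.4
Node u (S = 165): continuation = 1/1.05·[0.5000·0.0000 + 0.5000·11.0000] = 5.2381; exercise value = 0.0000 ≤ continuation, so V_u = 5.2381
Node d (S = 66): continuation = 1/1.05·[0.5000·11.0000 + 0.5000·70.4000] = 38.7619; exercise value = 44.0000 > continuation, so V_d = 44.0000 (exercise)
Node 0 (S = 110): continuation = 1/1.05·[0.5000·5.2381 + 0.5000·44.0000] = 23.4467; exercise value = 0.0000 ≤ continuation, so V_0 = 23.4467

23.45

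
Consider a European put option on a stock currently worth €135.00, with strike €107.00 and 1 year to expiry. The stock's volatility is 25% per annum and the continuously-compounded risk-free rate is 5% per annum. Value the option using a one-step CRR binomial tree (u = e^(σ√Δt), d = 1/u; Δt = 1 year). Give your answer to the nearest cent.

€0.82

CRR parameters: u = e^(σ√Δt) = e^(0.25·√1) = 1.2840, d = 1/u = 0.7788
Per-period rate: rΔt = 0.05·1 = 0.05, so R = e^0.05 = 1.0513
Risk-neutral probability p = (e^0.05 − 0.7788)/(1.2840 − 0.7788) = 0.2725/0.5052 = 0.5393
Terminal stock prices: S_u = 173.3, S_d = 105.1
Terminal payoffs (K − S): max(-66.34, 0) = 0, max(1.862, 0) = 1.862
Node 0 (S = 135): V_0 = e^(−0.05)·[0.5393·0.0000 + 0.4607·1.8619] = 0.8159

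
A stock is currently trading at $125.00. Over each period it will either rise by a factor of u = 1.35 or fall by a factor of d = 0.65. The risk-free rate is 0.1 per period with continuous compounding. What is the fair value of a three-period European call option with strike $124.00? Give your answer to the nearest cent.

Risk-neutral probability p = (e^0.1 − 0.65)/(1.35 − 0.65) = 0.4552/0.7000 = 0.6502
Terminal stock prices: S_uuu = 307.5, S_uud = 148.1, S_udd = 71.3, S_ddd = 34.33
Terminal payoffs (S − K): max(183.5, 0) = 183.5, max(24.08, 0) = 24.08, max(-52.7, 0) = 0, max(-89.67, 0) = 0
Node uu (S = 227.8): V_uu = e^(−0.1)·[0.6502·183.5469 + 0.3498·24.0781] = 115.6127
Node ud (S = 109.7): V_ud = e^(−0.1)·[0.6502·24.0781 + 0.3498·0.0000] = 14.1667
Node dd (S = 52.81): V_dd = e^(−0.1)·[0.6502·0.0000 + 0.3498·0.0000] = 0.0000
Node u (S = 168.8): V_u = e^(−0.1)·[0.6502·115.6127 + 0.3498·14.1667] = 72.5058
Node d (S = 81.25): V_d = e^(−0.1)·[0.6502·14.1667 + 0.3498·0.0000] = 8.3352
Node 0 (S = 125): V_0 = e^(−0.1)·[0.6502·72.5058 + 0.3498·8.3352] = 45.2978

$45.30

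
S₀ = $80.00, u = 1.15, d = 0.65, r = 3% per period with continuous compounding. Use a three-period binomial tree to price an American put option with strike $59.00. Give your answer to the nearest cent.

$2.96

Risk-neutral probability p = (e^0.03 − 0.65)/(1.15 − 0.65) = 0.3805/0.5000 = 0.7609
Terminal stock prices: S_uuu = 121.7, S_uud = 68.77, S_udd = 38.87, S_ddd = 21.97
Terminal payoffs (K − S): max(-62.67, 0) = 0, max(-9.77, 0) = 0, max(20.13, 0) = 20.13, max(37.03, 0) = 37.03
Node uu (S = 105.8): continuation = e^(−0.03)·[0.7609·0.0000 + 0.2391·0.0000] = 0.0000; exercise value = 0.0000 ≤ continuation, so V_uu = 0.0000
Node ud (S = 59.8): continuation = e^(−0.03)·[0.7609·0.0000 + 0.2391·20.1300] = 4.6707; exercise value = 0.0000 ≤ continuation, so V_ud = 4.6707
Node dd (S = 33.8): continuation = e^(−0.03)·[0.7609·20.1300 + 0.2391·37.0300] = 23.4563; exercise value = 25.2000 > continuation, so V_dd = 25.2000 (exercise)
Node u (S = 92): continuation = e^(−0.03)·[0.7609·0.0000 + 0.2391·4.6707] = 1.0837; exercise value = 0.0000 ≤ continuation, so V_u = 1.0837
Node d (S = 52): continuation = e^(−0.03)·[0.7609·4.6707 + 0.2391·25.2000] = 9.2959; exercise value = 7.0000 ≤ continuation, so V_d = 9.2959
Node 0 (S = 80): continuation = e^(−0.03)·[0.7609·1.0837 + 0.2391·9.2959] = 2.9571; exercise value = 0.0000 ≤ continuation, so V_0 = 2.9571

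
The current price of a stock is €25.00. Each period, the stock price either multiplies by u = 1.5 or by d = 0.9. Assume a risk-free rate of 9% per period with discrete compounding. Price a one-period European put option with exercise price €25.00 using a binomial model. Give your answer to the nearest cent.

Risk-neutral probability p = (1 + 0.09 − 0.9)/(1.5 − 0.9) = 0.1900/0.6000 = 0.3167
Terminal stock prices: S_u = 37.5, S_d = 22.5
Terminal payoffs (K − S): max(-12.5, 0) = 0, max(2.5, 0) = 2.5
Node 0 (S = 25): V_0 = 1/1.09·[0.3167·0.0000 + 0.6833·2.5000] = 1.5673

€1.57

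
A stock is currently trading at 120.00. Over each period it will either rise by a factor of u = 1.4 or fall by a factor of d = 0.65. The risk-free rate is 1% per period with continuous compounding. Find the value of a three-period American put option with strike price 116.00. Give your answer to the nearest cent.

Risk-neutral probability p = (e^0.01 − 0.65)/(1.4 − 0.65) = 0.3601/0.7500 = 0.4801
Terminal stock prices: S_uuu = 329.3, S_uud = 152.9, S_udd = 70.98, S_ddd = 32.95
Terminal payoffs (K − S): max(-213.3, 0) = 0, max(-36.88, 0) = 0, max(45.02, 0) = 45.02, max(83.05, 0) = 83.05
Node uu (S = 235.2): continuation = e^(−0.01)·[0.4801·0.0000 + 0.5199·0.0000] = 0.0000; exercise value = 0.0000 ≤ continuation, so V_uu = 0.0000
Node ud (S = 109.2): continuation = e^(−0.01)·[0.4801·0.0000 + 0.5199·45.0200] = 23.1745; exercise value = 6.8000 ≤ continuation, so V_ud = 23.1745
Node dd (S = 50.7): continuation = e^(−0.01)·[0.4801·45.0200 + 0.5199·83.0450] = 64.1458; exercise value = 65.3000 > continuation, so V_dd = 65.3000 (exercise)
Node u (S = 168): continuation = e^(−0.01)·[0.4801·0.0000 + 0.5199·23.1745] = 11.9293; exercise value = 0.0000 ≤ continuation, so V_u = 11.9293
Node d (S = 78): continuation = e^(−0.01)·[0.4801·23.1745 + 0.5199·65.3000] = 44.6284; exercise value = 38.0000 ≤ continuation, so V_d = 44.6284
Node 0 (S = 120): continuation = e^(−0.01)·[0.4801·11.9293 + 0.5199·44.6284] = 28.6428; exercise value = 0.0000 ≤ continuation, so V_0 = 28.6428

28.64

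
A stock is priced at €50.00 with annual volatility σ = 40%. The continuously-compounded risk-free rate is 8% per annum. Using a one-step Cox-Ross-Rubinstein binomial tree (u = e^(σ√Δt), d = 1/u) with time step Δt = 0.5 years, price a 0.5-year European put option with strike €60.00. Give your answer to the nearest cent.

€10.70

CRR parameters: u = e^(σ√Δt) = e^(0.4·√0.5) = 1.3269, d = 1/u = 0.7536
Per-period rate: rΔt = 0.08·0.5 = 0.04, so R = e^0.04 = 1.0408
Risk-neutral probability p = (e^0.04 − 0.7536)/(1.3269 − 0.7536) = 0.2872/0.5733 = 0.5009
Terminal stock prices: S_u = 66.34, S_d = 37.68
Terminal payoffs (K − S): max(-6.345, 0) = 0, max(22.32, 0) = 22.32
Node 0 (S = 50): V_0 = e^(−0.04)·[0.5009·0.0000 + 0.4991·22.3181] = 10.7012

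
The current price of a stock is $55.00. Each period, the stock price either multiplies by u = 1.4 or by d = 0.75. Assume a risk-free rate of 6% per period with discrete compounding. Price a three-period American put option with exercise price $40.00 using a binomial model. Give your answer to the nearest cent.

Risk-neutral probability p = (1 + 0.06 − 0.75)/(1.4 − 0.75) = 0.3100/0.6500 = 0.4769
Terminal stock prices: S_uuu = 150.9, S_uud = 80.85, S_udd = 43.31, S_ddd = 23.2
Terminal payoffs (K − S): max(-110.9, 0) = 0, max(-40.85, 0) = 0, max(-3.312, 0) = 0, max(16.8, 0) = 16.8
Node uu (S = 107.8): continuation = 1/1.06·[0.4769·0.0000 + 0.5231·0.0000] = 0.0000; exercise value = 0.0000 ≤ continuation, so V_uu = 0.0000
Node ud (S = 57.75): continuation = 1/1.06·[0.4769·0.0000 + 0.5231·0.0000] = 0.0000; exercise value = 0.0000 ≤ continuation, so V_ud = 0.0000
Node dd (S = 30.94): continuation = 1/1.06·[0.4769·0.0000 + 0.5231·16.7969] = 8.2887; exercise value = 9.0625 > continuation, so V_dd = 9.0625 (exercise)
Node u (S = 77): continuation = 1/1.06·[0.4769·0.0000 + 0.5231·0.0000] = 0.0000; exercise value = 0.0000 ≤ continuation, so V_u = 0.0000
Node d (S = 41.25): continuation = 1/1.06·[0.4769·0.0000 + 0.5231·9.0625] = 4.4721; exercise value = 0.0000 ≤ continuation, so V_d = 4.4721
Node 0 (S = 55): continuation = 1/1.06·[0.4769·0.0000 + 0.5231·4.4721] = 2.2068; exercise value = 0.0000 ≤ continuation, so V_0 = 2.2068

$2.21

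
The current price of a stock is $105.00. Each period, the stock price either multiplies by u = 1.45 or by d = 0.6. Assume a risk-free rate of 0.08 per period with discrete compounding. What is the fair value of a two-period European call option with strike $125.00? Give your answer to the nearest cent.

Risk-neutral probability p = (1 + 0.08 − 0.6)/(1.45 − 0.6) = 0.4800/0.8500 = 0.5647
Terminal stock prices: S_uu = 220.8, S_ud = 91.35, S_dd = 37.8
Terminal payoffs (S − K): max(95.76, 0) = 95.76, max(-33.65, 0) = 0, max(-87.2, 0) = 0
Node u (S = 152.2): V_u = 1/1.08·[0.5647·95.7625 + 0.4353·0.0000] = 50.0719
Node d (S = 63): V_d = 1/1.08·[0.5647·0.0000 + 0.4353·0.0000] = 0.0000
Node 0 (S = 105): V_0 = 1/1.08·[0.5647·50.0719 + 0.4353·0.0000] = 26.1814

$26.18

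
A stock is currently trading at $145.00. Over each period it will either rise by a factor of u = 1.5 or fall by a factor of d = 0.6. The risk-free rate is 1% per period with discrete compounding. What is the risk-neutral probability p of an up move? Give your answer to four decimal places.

Risk-neutral probability p = (1 + 0.01 − 0.6)/(1.5 − 0.6) = 0.4100/0.9000 = 0.4556

p = 0.4556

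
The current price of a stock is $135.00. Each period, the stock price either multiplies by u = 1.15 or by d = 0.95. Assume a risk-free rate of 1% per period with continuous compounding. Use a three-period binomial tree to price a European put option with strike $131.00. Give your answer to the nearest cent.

$5.07

Risk-neutral probability p = (e^0.01 − 0.95)/(1.15 − 0.95) = 0.0601/0.2000 = 0.3003
Terminal stock prices: S_uuu = 205.3, S_uud = 169.6, S_udd = 140.1, S_ddd = 115.7
Terminal payoffs (K − S): max(-74.32, 0) = 0, max(-38.61, 0) = 0, max(-9.113, 0) = 0, max(15.25, 0) = 15.25
Node uu (S = 178.5): V_uu = e^(−0.01)·[0.3003·0.0000 + 0.6997·0.0000] = 0.0000
Node ud (S = 147.5): V_ud = e^(−0.01)·[0.3003·0.0000 + 0.6997·0.0000] = 0.0000
Node dd (S = 121.8): V_dd = e^(−0.01)·[0.3003·0.0000 + 0.6997·15.2544] = 10.5680
Node u (S = 155.2): V_u = e^(−0.01)·[0.3003·0.0000 + 0.6997·0.0000] = 0.0000
Node d (S = 128.2): V_d = e^(−0.01)·[0.3003·0.0000 + 0.6997·10.5680] = 7.3214
Node 0 (S = 135): V_0 = e^(−0.01)·[0.3003·0.0000 + 0.6997·7.3214] = 5.0722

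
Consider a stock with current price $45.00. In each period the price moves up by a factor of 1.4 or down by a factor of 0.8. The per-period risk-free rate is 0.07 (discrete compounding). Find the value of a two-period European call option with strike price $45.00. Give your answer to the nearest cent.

$9.98

Risk-neutral probability p = (1 + 0.07 − 0.8)/(1.4 − 0.8) = 0.2700/0.6000 = 0.4500
Terminal stock prices: S_uu = 88.2, S_ud = 50.4, S_dd = 28.8
Terminal payoffs (S − K): max(43.2, 0) = 43.2, max(5.4, 0) = 5.4, max(-16.2, 0) = 0
Node u (S = 63): V_u = 1/1.07·[0.4500·43.2000 + 0.5500·5.4000] = 20.9439
Node d (S = 36): V_d = 1/1.07·[0.4500·5.4000 + 0.5500·0.0000] = 2.2710
Node 0 (S = 45): V_0 = 1/1.07·[0.4500·20.9439 + 0.5500·2.2710] = 9.9755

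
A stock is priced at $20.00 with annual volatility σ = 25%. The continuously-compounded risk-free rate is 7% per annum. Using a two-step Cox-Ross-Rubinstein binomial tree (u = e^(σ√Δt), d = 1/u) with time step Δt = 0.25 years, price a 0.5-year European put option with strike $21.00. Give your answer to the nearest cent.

CRR parameters: u = e^(σ√Δt) = e^(0.25·√0.25) = 1.1331, d = 1/u = 0.8825
Per-period rate: rΔt = 0.07·0.25 = 0.0175, so R = e^0.0175 = 1.0177
Risk-neutral probability p = (e^0.0175 − 0.8825)/(1.1331 − 0.8825) = 0.1352/0.2507 = 0.5392
Terminal stock prices: S_uu = 25.68, S_ud = 20, S_dd = 15.58
Terminal payoffs (K − S): max(-4.681, 0) = 0, max(1, 0) = 1, max(5.424, 0) = 5.424
Node u (S = 22.66): V_u = e^(−0.0175)·[0.5392·0.0000 + 0.4608·1.0000] = 0.4528
Node d (S = 17.65): V_d = e^(−0.0175)·[0.5392·1.0000 + 0.4608·5.4240] = 2.9858
Node 0 (S = 20): V_0 = e^(−0.0175)·[0.5392·0.4528 + 0.4608·2.9858] = 1.5918

$1.59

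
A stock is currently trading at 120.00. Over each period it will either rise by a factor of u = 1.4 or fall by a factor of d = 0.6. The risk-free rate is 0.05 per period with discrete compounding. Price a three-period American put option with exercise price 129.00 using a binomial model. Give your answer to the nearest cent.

Risk-neutral probability p = (1 + 0.05 − 0.6)/(1.4 − 0.6) = 0.4500/0.8000 = 0.5625
Terminal stock prices: S_uuu = 329.3, S_uud = 141.1, S_udd = 60.48, S_ddd = 25.92
Terminal payoffs (K − S): max(-200.3, 0) = 0, max(-12.12, 0) = 0, max(68.52, 0) = 68.52, max(103.1, 0) = 103.1
Node uu (S = 235.2): continuation = 1/1.05·[0.5625·0.0000 + 0.4375·0.0000] = 0.0000; exercise value = 0.0000 ≤ continuation, so V_uu = 0.0000
Node ud (S = 100.8): continuation = 1/1.05·[0.5625·0.0000 + 0.4375·68.5200] = 28.5500; exercise value = 28.2000 ≤ continuation, so V_ud = 28.5500
Node dd (S = 43.2): continuation = 1/1.05·[0.5625·68.5200 + 0.4375·103.0800] = 79.6571; exercise value = 85.8000 > continuation, so V_dd = 85.8000 (exercise)
Node u (S = 168): continuation = 1/1.05·[0.5625·0.0000 + 0.4375·28.5500] = 11.8958; exercise value = 0.0000 ≤ continuation, so V_u = 11.8958
Node d (S = 72): continuation = 1/1.05·[0.5625·28.5500 + 0.4375·85.8000] = 51.0446; exercise value = 57.0000 > continuation, so V_d = 57.0000 (exercise)
Node 0 (S = 120): continuation = 1/1.05·[0.5625·11.8958 + 0.4375·57.0000] = 30.1228; exercise value = 9.0000 ≤ continuation, so V_0 = 30.1228

30.12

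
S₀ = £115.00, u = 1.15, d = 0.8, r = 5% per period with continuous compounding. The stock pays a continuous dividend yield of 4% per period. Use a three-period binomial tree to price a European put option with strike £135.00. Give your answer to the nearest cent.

Per-period risk-free factor R = e^0.05 = 1.0513; dividend-adjusted growth = e^(0.05−0.04) = 1.0101.
Risk-neutral probability p = (1.0101 − 0.8)/(1.15 − 0.8) = 0.2101/0.3500 = 0.6001
Terminal stock prices: S_uuu = 174.9, S_uud = 121.7, S_udd = 84.64, S_ddd = 58.88
Terminal payoffs (K − S): max(-39.9, 0) = 0, max(13.33, 0) = 13.33, max(50.36, 0) = 50.36, max(76.12, 0) = 76.12
Node uu (S = 152.1): V_uu = e^(−0.05)·[0.6001·0.0000 + 0.3999·13.3300] = 5.0701
Node ud (S = 105.8): V_ud = e^(−0.05)·[0.6001·13.3300 + 0.3999·50.3600] = 26.7644
Node dd (S = 73.6): V_dd = e^(−0.05)·[0.6001·50.3600 + 0.3999·76.1200] = 57.7019
Node u (S = 132.2): V_u = e^(−0.05)·[0.6001·5.0701 + 0.3999·26.7644] = 13.0744
Node d (S = 92): V_d = e^(−0.05)·[0.6001·26.7644 + 0.3999·57.7019] = 37.2263
Node 0 (S = 115): V_0 = e^(−0.05)·[0.6001·13.0744 + 0.3999·37.2263] = 21.6231

£21.62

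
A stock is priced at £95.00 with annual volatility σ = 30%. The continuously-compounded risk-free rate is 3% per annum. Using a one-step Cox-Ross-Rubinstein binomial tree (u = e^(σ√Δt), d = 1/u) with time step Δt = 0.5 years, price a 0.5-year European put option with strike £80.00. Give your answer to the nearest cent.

CRR parameters: u = e^(σ√Δt) = e^(0.3·√0.5) = 1.2363, d = 1/u = 0.8089
Per-period rate: rΔt = 0.03·0.5 = 0.015, so R = e^0.015 = 1.0151
Risk-neutral probability p = (e^0.015 − 0.8089)/(1.2363 − 0.8089) = 0.2063/0.4275 = 0.4825
Terminal stock prices: S_u = 117.4, S_d = 76.84
Terminal payoffs (K − S): max(-37.45, 0) = 0, max(3.159, 0) = 3.159
Node 0 (S = 95): V_0 = e^(−0.015)·[0.4825·0.0000 + 0.5175·3.1585] = 1.6101

£1.61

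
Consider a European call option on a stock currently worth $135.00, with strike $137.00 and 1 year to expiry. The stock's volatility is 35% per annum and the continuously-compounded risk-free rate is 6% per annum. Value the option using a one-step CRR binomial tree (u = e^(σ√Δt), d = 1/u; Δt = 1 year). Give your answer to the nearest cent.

CRR parameters: u = e^(σ√Δt) = e^(0.35·√1) = 1.4191, d = 1/u = 0.7047
Per-period rate: rΔt = 0.06·1 = 0.06, so R = e^0.06 = 1.0618
Risk-neutral probability p = (e^0.06 − 0.7047)/(1.4191 − 0.7047) = 0.3571/0.7144 = 0.4999
Terminal stock prices: S_u = 191.6, S_d = 95.13
Terminal payoffs (S − K): max(54.57, 0) = 54.57, max(-41.87, 0) = 0
Node 0 (S = 135): V_0 = e^(−0.06)·[0.4999·54.5741 + 0.5001·0.0000] = 25.6950

$25.70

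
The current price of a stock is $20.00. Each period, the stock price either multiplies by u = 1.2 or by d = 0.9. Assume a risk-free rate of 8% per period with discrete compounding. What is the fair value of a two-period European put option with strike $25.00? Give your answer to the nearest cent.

$2.61

Risk-neutral probability p = (1 + 0.08 − 0.9)/(1.2 − 0.9) = 0.1800/0.3000 = 0.6000
Terminal stock prices: S_uu = 28.8, S_ud = 21.6, S_dd = 16.2
Terminal payoffs (K − S): max(-3.8, 0) = 0, max(3.4, 0) = 3.4, max(8.8, 0) = 8.8
Node u (S = 24): V_u = 1/1.08·[0.6000·0.0000 + 0.4000·3.4000] = 1.2593
Node d (S = 18): V_d = 1/1.08·[0.6000·3.4000 + 0.4000·8.8000] = 5.1481
Node 0 (S = 20): V_0 = 1/1.08·[0.6000·1.2593 + 0.4000·5.1481] = 2.6063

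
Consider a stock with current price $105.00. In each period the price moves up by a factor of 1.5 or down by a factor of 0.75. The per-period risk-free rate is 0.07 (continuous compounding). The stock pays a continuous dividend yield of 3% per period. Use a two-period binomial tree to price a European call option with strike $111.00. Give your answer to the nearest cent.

Per-period risk-free factor R = e^0.07 = 1.0725; dividend-adjusted growth = e^(0.07−0.03) = 1.0408.
Risk-neutral probability p = (1.0408 − 0.75)/(1.5 − 0.75) = 0.2908/0.7500 = 0.3877
Terminal stock prices: S_uu = 236.2, S_ud = 118.1, S_dd = 59.06
Terminal payoffs (S − K): max(125.2, 0) = 125.2, max(7.125, 0) = 7.125, max(-51.94, 0) = 0
Node u (S = 157.5): V_u = e^(−0.07)·[0.3877·125.2500 + 0.6123·7.1250] = 49.3495
Node d (S = 78.75): V_d = e^(−0.07)·[0.3877·7.1250 + 0.6123·0.0000] = 2.5759
Node 0 (S = 105): V_0 = e^(−0.07)·[0.3877·49.3495 + 0.6123·2.5759] = 19.3120

$19.31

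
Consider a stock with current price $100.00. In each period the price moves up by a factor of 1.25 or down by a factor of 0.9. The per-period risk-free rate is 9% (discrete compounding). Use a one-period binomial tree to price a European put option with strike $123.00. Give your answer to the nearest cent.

Risk-neutral probability p = (1 + 0.09 − 0.9)/(1.25 − 0.9) = 0.1900/0.3500 = 0.5429
Terminal stock prices: S_u = 125, S_d = 90
Terminal payoffs (K − S): max(-2, 0) = 0, max(33, 0) = 33
Node 0 (S = 100): V_0 = 1/1.09·[0.5429·0.0000 + 0.4571·33.0000] = 13.8401

$13.84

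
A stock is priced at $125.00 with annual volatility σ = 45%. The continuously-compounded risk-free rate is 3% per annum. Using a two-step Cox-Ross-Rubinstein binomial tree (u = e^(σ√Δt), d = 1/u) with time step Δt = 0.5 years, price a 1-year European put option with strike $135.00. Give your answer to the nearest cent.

$25.41

CRR parameters: u = e^(σ√Δt) = e^(0.45·√0.5) = 1.3746, d = 1/u = 0.7275
Per-period rate: rΔt = 0.03·0.5 = 0.015, so R = e^0.015 = 1.0151
Risk-neutral probability p = (e^0.015 − 0.7275)/(1.3746 − 0.7275) = 0.2877/0.6472 = 0.4445
Terminal stock prices: S_uu = 236.2, S_ud = 125, S_dd = 66.15
Terminal payoffs (K − S): max(-101.2, 0) = 0, max(10, 0) = 10, max(68.85, 0) = 68.85
Node u (S = 171.8): V_u = e^(−0.015)·[0.4445·0.0000 + 0.5555·10.0000] = 5.4726
Node d (S = 90.93): V_d = e^(−0.015)·[0.4445·10.0000 + 0.5555·68.8505] = 42.0578
Node 0 (S = 125): V_0 = e^(−0.015)·[0.4445·5.4726 + 0.5555·42.0578] = 25.4128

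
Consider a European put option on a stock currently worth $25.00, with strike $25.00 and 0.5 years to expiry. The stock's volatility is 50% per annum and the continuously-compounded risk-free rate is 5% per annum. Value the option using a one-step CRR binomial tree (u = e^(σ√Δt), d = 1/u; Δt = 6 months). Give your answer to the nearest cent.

CRR parameters: u = e^(σ√Δt) = e^(0.5·√0.5) = 1.4241, d = 1/u = 0.7022
Per-period rate: rΔt = 0.05·0.5 = 0.025, so R = e^0.025 = 1.0253
Risk-neutral probability p = (e^0.025 − 0.7022)/(1.4241 − 0.7022) = 0.3231/0.7219 = 0.4476
Terminal stock prices: S_u = 35.6, S_d = 17.55
Terminal payoffs (K − S): max(-10.6, 0) = 0, max(7.445, 0) = 7.445
Node 0 (S = 25): V_0 = e^(−0.025)·[0.4476·0.0000 + 0.5524·7.4453] = 4.0113

$4.01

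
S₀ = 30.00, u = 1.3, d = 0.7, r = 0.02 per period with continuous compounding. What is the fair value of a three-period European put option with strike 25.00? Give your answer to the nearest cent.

3.34

Risk-neutral probability p = (e^0.02 − 0.7)/(1.3 − 0.7) = 0.3202/0.6000 = 0.5337
Terminal stock prices: S_uuu = 65.91, S_uud = 35.49, S_udd = 19.11, S_ddd = 10.29
Terminal payoffs (K − S): max(-40.91, 0) = 0, max(-10.49, 0) = 0, max(5.89, 0) = 5.89, max(14.71, 0) = 14.71
Node uu (S = 50.7): V_uu = e^(−0.02)·[0.5337·0.0000 + 0.4663·0.0000] = 0.0000
Node ud (S = 27.3): V_ud = e^(−0.02)·[0.5337·0.0000 + 0.4663·5.8900] = 2.6923
Node dd (S = 14.7): V_dd = e^(−0.02)·[0.5337·5.8900 + 0.4663·14.7100] = 9.8050
Node u (S = 39): V_u = e^(−0.02)·[0.5337·0.0000 + 0.4663·2.6923] = 1.2306
Node d (S = 21): V_d = e^(−0.02)·[0.5337·2.6923 + 0.4663·9.8050] = 5.8902
Node 0 (S = 30): V_0 = e^(−0.02)·[0.5337·1.2306 + 0.4663·5.8902] = 3.3361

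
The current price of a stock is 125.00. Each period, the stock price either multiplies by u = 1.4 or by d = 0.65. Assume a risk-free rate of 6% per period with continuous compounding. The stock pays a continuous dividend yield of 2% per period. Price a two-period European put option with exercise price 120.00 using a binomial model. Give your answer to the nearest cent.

16.43

Per-period risk-free factor R = e^0.06 = 1.0618; dividend-adjusted growth = e^(0.06−0.02) = 1.0408.
Risk-neutral probability p = (1.0408 − 0.65)/(1.4 − 0.65) = 0.3908/0.7500 = 0.5211
Terminal stock prices: S_uu = 245, S_ud = 113.8, S_dd = 52.81
Terminal payoffs (K − S): max(-125, 0) = 0, max(6.25, 0) = 6.25, max(67.19, 0) = 67.19
Node u (S = 175): V_u = e^(−0.06)·[0.5211·0.0000 + 0.4789·6.2500] = 2.8189
Node d (S = 81.25): V_d = e^(−0.06)·[0.5211·6.2500 + 0.4789·67.1875] = 33.3706
Node 0 (S = 125): V_0 = e^(−0.06)·[0.5211·2.8189 + 0.4789·33.3706] = 16.4345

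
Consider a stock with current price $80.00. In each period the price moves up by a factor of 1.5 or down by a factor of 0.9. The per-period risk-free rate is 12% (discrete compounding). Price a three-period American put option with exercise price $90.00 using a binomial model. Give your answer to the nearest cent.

Risk-neutral probability p = (1 + 0.12 − 0.9)/(1.5 − 0.9) = 0.2200/0.6000 = 0.3667
Terminal stock prices: S_uuu = 270, S_uud = 162, S_udd = 97.2, S_ddd = 58.32
Terminal payoffs (K − S): max(-180, 0) = 0, max(-72, 0) = 0, max(-7.2, 0) = 0, max(31.68, 0) = 31.68
Node uu (S = 180): continuation = 1/1.12·[0.3667·0.0000 + 0.6333·0.0000] = 0.0000; exercise value = 0.0000 ≤ continuation, so V_uu = 0.0000
Node ud (S = 108): continuation = 1/1.12·[0.3667·0.0000 + 0.6333·0.0000] = 0.0000; exercise value = 0.0000 ≤ continuation, so V_ud = 0.0000
Node dd (S = 64.8): continuation = 1/1.12·[0.3667·0.0000 + 0.6333·31.6800] = 17.9143; exercise value = 25.2000 > continuation, so V_dd = 25.2000 (exercise)
Node u (S = 120): continuation = 1/1.12·[0.3667·0.0000 + 0.6333·0.0000] = 0.0000; exercise value = 0.0000 ≤ continuation, so V_u = 0.0000
Node d (S = 72): continuation = 1/1.12·[0.3667·0.0000 + 0.6333·25.2000] = 14.2500; exercise value = 18.0000 > continuation, so V_d = 18.0000 (exercise)
Node 0 (S = 80): continuation = 1/1.12·[0.3667·0.0000 + 0.6333·18.0000] = 10.1786; exercise value = 10.0000 ≤ continuation, so V_0 = 10.1786

$10.18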